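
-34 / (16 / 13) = -221 / 8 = -27.62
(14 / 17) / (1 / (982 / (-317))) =-13748 / 5389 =-2.55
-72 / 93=-24 / 31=-0.77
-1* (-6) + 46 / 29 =7.59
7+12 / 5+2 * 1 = 57 / 5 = 11.40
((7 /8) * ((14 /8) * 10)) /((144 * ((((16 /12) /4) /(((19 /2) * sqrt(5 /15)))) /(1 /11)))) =4655 * sqrt(3) /50688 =0.16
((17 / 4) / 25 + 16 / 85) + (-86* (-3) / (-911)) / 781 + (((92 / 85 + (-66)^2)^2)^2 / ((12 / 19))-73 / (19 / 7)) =4832094175989264130725275760191 / 8467982673067500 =570631089191737.00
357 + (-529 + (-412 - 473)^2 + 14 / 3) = 2349173 / 3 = 783057.67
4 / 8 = 1 / 2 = 0.50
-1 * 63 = -63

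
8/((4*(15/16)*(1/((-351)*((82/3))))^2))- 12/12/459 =450651517051/2295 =196362316.80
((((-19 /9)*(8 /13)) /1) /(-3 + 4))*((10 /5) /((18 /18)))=-304 /117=-2.60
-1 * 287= -287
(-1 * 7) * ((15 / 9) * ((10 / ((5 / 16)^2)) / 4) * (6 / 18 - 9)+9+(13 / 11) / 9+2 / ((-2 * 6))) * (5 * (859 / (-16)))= -2147873665 / 3168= -677990.42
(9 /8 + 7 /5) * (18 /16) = 909 /320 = 2.84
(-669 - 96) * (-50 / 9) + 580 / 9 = 38830 / 9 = 4314.44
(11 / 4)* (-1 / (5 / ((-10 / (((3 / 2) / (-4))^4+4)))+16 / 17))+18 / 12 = 1212451 / 297666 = 4.07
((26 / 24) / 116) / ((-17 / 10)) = -65 / 11832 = -0.01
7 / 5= 1.40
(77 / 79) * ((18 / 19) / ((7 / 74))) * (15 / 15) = 14652 / 1501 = 9.76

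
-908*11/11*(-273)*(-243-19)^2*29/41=493456729584/41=12035529989.85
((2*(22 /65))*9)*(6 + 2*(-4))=-12.18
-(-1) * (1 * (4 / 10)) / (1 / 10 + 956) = 4 / 9561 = 0.00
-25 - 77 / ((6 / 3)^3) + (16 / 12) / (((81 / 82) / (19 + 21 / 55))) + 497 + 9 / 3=491.54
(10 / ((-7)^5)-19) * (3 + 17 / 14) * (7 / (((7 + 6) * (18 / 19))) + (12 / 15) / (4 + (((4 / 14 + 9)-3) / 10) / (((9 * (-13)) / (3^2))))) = -61.72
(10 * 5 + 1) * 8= 408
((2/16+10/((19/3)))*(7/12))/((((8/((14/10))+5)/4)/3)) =12691/11400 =1.11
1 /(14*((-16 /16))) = -1 /14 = -0.07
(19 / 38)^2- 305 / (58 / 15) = -78.63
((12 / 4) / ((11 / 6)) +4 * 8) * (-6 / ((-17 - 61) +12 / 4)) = 2.69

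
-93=-93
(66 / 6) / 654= 11 / 654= 0.02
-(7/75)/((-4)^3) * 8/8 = 7/4800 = 0.00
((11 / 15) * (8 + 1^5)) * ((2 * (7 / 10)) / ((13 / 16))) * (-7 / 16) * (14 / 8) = -11319 / 1300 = -8.71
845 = 845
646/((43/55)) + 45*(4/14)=252580/301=839.14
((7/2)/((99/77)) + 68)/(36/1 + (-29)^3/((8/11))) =-5092/2411919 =-0.00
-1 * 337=-337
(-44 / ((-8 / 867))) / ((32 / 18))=85833 / 32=2682.28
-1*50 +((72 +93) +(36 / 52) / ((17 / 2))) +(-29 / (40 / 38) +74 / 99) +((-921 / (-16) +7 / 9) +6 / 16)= 257286889 / 1750320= 146.99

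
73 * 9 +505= 1162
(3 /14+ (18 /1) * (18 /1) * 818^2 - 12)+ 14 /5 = 15175731691 /70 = 216796167.01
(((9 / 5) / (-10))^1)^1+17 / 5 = 161 / 50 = 3.22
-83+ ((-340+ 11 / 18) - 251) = -12121 / 18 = -673.39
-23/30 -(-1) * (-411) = -12353/30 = -411.77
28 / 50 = 0.56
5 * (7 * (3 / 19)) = 105 / 19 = 5.53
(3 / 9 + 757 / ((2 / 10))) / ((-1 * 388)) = -2839 / 291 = -9.76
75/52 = 1.44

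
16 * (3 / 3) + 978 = 994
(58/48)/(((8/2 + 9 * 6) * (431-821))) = -1/18720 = -0.00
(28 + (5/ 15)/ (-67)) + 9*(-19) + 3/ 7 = -200605/ 1407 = -142.58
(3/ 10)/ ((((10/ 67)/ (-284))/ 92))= -1312932/ 25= -52517.28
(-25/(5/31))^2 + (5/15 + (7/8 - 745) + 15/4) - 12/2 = 558695/24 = 23278.96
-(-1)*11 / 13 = 11 / 13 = 0.85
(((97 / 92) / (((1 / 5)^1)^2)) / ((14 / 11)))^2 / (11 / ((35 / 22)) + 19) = 3557778125 / 214951744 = 16.55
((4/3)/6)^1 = 2/9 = 0.22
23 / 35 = 0.66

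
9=9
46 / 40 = 1.15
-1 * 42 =-42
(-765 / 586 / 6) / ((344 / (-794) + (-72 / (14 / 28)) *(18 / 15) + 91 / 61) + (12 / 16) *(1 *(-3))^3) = 0.00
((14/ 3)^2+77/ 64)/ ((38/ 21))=92659/ 7296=12.70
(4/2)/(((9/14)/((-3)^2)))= 28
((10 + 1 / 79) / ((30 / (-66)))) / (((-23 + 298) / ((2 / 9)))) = -1582 / 88875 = -0.02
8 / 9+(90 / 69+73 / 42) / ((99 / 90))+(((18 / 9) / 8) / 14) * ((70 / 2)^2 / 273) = 6191137 / 1657656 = 3.73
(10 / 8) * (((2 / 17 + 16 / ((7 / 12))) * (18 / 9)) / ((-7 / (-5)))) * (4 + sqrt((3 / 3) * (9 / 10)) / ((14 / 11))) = 270435 * sqrt(10) / 23324 + 163900 / 833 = 233.42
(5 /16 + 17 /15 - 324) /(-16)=77413 /3840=20.16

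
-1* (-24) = 24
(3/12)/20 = 1/80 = 0.01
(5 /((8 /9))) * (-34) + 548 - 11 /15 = 21361 /60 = 356.02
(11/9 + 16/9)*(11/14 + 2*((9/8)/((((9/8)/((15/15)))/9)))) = 789/14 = 56.36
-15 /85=-3 /17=-0.18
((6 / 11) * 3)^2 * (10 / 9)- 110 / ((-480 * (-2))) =33229 / 11616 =2.86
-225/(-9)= 25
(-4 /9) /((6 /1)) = -2 /27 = -0.07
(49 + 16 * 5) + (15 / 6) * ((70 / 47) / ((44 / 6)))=133911 / 1034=129.51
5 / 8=0.62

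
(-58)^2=3364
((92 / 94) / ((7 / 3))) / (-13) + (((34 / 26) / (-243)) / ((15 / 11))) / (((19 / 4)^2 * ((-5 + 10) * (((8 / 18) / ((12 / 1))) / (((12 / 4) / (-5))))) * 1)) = -55060882 / 1736996625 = -0.03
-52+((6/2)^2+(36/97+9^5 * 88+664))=504102537/97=5196933.37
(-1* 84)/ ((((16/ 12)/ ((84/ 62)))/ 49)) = -129654/ 31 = -4182.39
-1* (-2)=2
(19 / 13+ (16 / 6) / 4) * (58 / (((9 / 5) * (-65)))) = -4814 / 4563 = -1.06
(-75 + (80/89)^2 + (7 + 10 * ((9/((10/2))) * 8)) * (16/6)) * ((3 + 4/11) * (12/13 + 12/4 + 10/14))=5123.68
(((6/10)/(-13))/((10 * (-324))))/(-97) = -1/6809400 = -0.00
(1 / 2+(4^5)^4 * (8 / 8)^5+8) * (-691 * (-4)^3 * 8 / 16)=24312401113570864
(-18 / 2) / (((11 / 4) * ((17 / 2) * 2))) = -36 / 187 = -0.19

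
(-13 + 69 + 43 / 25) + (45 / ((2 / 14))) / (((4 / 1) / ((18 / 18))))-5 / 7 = 95029 / 700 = 135.76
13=13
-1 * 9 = -9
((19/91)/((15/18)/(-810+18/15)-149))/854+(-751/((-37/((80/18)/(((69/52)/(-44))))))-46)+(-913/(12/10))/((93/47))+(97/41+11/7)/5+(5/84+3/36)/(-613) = -17207120796689337423566297/5029794957731987558934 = -3421.04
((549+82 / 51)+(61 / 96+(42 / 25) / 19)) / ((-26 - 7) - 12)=-427392319 / 34884000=-12.25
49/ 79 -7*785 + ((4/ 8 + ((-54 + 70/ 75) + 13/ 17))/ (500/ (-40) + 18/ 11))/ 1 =-26430584809/ 4814655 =-5489.61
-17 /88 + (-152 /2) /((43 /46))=-308379 /3784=-81.50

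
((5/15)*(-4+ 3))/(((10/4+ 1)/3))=-2/7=-0.29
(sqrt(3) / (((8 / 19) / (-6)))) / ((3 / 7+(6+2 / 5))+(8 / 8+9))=-105 * sqrt(3) / 124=-1.47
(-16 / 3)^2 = 256 / 9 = 28.44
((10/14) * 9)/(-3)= -15/7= -2.14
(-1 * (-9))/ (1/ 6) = 54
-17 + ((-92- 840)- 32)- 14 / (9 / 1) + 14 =-8717 / 9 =-968.56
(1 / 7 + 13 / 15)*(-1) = -106 / 105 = -1.01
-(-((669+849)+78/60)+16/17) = 258121/170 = 1518.36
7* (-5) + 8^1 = -27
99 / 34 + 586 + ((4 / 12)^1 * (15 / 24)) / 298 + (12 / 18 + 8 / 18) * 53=236286839 / 364752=647.80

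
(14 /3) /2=7 /3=2.33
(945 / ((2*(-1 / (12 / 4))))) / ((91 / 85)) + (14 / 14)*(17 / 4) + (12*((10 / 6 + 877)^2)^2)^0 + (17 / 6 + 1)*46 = -178223 / 156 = -1142.46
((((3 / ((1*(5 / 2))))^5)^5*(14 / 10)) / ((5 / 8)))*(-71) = -113038825207000492670976 / 7450580596923828125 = -15171.81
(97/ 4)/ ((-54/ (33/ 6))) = -1067/ 432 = -2.47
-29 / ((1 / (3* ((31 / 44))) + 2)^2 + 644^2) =-250821 / 3587104564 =-0.00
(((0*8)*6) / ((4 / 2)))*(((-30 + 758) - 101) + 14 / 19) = 0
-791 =-791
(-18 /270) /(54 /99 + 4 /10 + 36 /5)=-11 /1344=-0.01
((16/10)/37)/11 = 8/2035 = 0.00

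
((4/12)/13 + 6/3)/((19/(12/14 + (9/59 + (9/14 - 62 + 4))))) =-6.01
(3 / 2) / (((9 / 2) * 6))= 1 / 18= 0.06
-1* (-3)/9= 1/3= 0.33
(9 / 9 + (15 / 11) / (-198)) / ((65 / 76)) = 27398 / 23595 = 1.16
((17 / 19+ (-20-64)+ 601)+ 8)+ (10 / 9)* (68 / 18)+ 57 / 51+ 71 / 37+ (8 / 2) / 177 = 30450319750 / 57113829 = 533.15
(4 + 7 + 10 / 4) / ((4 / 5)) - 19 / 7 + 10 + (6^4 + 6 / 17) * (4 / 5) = 5051517 / 4760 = 1061.24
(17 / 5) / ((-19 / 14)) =-238 / 95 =-2.51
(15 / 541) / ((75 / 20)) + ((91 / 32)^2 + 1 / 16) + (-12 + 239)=130273109 / 553984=235.16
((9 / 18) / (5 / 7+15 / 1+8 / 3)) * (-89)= -1869 / 772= -2.42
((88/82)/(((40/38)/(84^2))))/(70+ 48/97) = 71523144/700895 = 102.05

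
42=42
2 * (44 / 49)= 1.80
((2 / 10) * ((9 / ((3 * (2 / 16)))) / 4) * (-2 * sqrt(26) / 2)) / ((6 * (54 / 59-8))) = 59 * sqrt(26) / 2090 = 0.14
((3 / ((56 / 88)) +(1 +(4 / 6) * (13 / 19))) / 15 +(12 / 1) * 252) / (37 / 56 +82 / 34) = 2461749872 / 2500875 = 984.36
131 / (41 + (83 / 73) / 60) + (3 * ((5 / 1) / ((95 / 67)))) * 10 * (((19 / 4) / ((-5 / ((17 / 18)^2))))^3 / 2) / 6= -2.17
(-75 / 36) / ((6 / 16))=-50 / 9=-5.56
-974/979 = -0.99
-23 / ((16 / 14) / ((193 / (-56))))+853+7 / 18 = 531503 / 576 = 922.75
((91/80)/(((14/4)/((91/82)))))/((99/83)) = 98189/324720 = 0.30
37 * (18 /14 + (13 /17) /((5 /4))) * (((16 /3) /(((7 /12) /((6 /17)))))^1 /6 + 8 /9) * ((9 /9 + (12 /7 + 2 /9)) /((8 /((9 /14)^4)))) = 23911993071 /3808062832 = 6.28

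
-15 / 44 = -0.34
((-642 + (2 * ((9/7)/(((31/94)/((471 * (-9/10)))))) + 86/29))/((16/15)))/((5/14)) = -186160269/17980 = -10353.74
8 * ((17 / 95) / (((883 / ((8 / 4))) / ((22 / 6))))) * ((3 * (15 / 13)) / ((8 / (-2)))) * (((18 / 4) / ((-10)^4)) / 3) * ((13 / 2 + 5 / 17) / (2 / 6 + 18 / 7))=-480249 / 133041610000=-0.00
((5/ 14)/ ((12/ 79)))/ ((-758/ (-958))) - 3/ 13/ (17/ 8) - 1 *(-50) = 743861777/ 14071512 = 52.86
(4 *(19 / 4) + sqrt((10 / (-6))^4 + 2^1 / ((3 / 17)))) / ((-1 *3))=-19 / 3 - sqrt(1543) / 27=-7.79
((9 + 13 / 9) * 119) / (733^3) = 11186 / 3544495533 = 0.00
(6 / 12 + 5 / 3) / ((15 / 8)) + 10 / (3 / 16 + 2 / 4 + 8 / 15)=9.35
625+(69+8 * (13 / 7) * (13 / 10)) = 713.31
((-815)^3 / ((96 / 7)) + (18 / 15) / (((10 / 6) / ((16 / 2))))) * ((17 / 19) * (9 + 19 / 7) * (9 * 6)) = -594273136772673 / 26600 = -22341095367.39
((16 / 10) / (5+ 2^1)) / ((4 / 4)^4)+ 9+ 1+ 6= 568 / 35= 16.23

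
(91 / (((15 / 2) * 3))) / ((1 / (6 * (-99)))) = -12012 / 5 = -2402.40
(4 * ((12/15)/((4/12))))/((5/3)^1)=144/25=5.76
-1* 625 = -625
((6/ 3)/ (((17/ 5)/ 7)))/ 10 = 7/ 17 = 0.41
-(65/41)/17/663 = -5/35547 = -0.00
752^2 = 565504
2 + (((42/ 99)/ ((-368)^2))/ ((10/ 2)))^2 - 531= -66032059646361551/ 124824309350400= -529.00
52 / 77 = 0.68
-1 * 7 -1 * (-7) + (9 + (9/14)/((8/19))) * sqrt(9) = 3537/112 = 31.58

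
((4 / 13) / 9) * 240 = 320 / 39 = 8.21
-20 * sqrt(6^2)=-120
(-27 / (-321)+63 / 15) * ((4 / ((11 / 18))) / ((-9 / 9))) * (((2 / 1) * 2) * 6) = -673.00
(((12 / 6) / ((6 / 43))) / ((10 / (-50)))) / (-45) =43 / 27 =1.59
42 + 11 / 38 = 1607 / 38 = 42.29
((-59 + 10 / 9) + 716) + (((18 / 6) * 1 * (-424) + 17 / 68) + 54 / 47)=-1036333 / 1692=-612.49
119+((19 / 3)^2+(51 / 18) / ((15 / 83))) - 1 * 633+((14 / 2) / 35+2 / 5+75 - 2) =-6923 / 18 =-384.61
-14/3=-4.67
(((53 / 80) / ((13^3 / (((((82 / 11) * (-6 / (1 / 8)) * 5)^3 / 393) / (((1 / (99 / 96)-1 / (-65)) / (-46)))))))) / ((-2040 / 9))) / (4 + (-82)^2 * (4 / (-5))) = 108883049904000 / 646541535191981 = 0.17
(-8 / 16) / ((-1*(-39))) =-1 / 78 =-0.01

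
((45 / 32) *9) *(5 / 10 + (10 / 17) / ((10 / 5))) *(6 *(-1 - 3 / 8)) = -360855 / 4352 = -82.92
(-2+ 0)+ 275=273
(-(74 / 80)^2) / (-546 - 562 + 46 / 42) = 28749 / 37192000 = 0.00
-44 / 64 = -11 / 16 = -0.69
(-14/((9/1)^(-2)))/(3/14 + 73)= -15.49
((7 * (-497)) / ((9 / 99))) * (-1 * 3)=114807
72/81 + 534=4814/9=534.89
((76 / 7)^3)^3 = 84590643846578176 / 40353607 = 2096235011.82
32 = 32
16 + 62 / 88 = 735 / 44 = 16.70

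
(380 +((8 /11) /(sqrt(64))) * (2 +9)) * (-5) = -1905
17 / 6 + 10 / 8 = 4.08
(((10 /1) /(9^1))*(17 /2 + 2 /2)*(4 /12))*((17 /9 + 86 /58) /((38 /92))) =202400 /7047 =28.72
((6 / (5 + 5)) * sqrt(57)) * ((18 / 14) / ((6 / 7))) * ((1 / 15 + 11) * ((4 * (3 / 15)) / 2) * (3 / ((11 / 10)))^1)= 2988 * sqrt(57) / 275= 82.03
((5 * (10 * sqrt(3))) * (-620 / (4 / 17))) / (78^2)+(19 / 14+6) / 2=103 / 28-65875 * sqrt(3) / 3042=-33.83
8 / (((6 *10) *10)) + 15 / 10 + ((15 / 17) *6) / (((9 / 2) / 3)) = 12859 / 2550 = 5.04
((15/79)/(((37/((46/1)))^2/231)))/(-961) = -7331940/103933111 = -0.07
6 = 6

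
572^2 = 327184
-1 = -1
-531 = -531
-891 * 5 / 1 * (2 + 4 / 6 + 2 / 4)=-28215 / 2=-14107.50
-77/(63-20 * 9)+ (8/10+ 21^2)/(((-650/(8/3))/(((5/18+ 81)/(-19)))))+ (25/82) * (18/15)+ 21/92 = 1490421967/165496500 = 9.01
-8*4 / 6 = -16 / 3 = -5.33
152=152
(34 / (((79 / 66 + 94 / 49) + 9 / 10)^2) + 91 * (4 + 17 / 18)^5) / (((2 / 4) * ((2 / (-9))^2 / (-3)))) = -8367946916310915101 / 256100444928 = -32674472.39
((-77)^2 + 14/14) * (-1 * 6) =-35580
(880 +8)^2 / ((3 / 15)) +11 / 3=3942723.67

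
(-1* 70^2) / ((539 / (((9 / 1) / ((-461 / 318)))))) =286200 / 5071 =56.44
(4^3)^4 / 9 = 16777216 / 9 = 1864135.11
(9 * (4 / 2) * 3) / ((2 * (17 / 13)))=351 / 17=20.65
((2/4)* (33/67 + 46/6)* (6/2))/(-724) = -205/12127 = -0.02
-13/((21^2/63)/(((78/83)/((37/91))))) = -13182/3071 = -4.29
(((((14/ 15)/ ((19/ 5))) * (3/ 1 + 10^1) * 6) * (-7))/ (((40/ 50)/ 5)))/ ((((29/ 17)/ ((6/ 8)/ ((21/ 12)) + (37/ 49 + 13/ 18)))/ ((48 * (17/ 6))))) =-127354.65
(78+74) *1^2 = 152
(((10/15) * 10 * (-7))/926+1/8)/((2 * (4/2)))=829/44448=0.02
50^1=50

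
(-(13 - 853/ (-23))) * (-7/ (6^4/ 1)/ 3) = 56/ 621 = 0.09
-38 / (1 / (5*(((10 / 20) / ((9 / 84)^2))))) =-74480 / 9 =-8275.56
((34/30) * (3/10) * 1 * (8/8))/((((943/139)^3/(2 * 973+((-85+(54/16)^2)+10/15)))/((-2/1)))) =-16418958769921/4025096673600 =-4.08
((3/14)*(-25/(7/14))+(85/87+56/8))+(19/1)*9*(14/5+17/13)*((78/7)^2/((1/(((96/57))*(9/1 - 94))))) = -53225269781/4263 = -12485402.25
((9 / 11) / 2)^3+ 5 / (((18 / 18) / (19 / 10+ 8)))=49.57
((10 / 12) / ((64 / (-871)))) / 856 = -4355 / 328704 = -0.01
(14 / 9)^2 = 196 / 81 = 2.42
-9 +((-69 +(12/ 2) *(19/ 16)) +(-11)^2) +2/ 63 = 25279/ 504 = 50.16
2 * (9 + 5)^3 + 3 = 5491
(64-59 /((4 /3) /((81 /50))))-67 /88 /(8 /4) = -35489 /4400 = -8.07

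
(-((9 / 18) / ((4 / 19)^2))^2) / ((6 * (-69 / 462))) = 10034717 / 70656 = 142.02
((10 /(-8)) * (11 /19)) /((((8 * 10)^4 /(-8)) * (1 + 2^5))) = 1 /233472000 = 0.00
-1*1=-1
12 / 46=6 / 23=0.26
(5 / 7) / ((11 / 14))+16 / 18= 178 / 99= 1.80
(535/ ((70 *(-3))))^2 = 11449/ 1764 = 6.49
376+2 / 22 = 4137 / 11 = 376.09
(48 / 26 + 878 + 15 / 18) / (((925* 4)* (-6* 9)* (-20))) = 68693 / 311688000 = 0.00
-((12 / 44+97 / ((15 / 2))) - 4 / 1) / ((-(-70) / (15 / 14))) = -31 / 220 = -0.14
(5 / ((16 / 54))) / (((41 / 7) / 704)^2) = 409812480 / 1681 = 243790.89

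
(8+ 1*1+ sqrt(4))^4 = 14641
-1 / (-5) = 1 / 5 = 0.20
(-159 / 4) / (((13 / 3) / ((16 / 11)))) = -1908 / 143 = -13.34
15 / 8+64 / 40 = 139 / 40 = 3.48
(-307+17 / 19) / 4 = -76.53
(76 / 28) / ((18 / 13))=247 / 126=1.96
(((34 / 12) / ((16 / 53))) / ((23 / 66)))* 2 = 9911 / 184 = 53.86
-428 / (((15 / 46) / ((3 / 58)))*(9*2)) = -4922 / 1305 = -3.77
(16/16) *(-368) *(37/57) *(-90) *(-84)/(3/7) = -80062080/19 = -4213793.68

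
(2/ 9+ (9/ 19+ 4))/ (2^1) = 803/ 342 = 2.35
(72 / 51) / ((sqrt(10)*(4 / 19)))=57*sqrt(10) / 85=2.12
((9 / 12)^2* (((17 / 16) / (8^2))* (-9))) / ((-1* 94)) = 0.00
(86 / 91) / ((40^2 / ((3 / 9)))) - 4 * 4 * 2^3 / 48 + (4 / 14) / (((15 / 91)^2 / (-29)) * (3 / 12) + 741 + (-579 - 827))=-24804506159607 / 9300877986400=-2.67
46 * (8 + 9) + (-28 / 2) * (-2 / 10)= 3924 / 5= 784.80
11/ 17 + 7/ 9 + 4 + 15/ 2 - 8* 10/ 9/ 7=24965/ 2142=11.65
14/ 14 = 1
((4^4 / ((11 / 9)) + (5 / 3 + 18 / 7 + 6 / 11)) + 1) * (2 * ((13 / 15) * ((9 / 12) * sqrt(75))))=29380 * sqrt(3) / 21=2423.22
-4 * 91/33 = -364/33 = -11.03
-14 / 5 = -2.80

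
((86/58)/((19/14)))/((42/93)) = 1333/551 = 2.42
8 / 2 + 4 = 8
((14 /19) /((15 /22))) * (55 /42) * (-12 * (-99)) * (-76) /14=-63888 /7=-9126.86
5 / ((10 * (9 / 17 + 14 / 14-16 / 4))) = -17 / 84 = -0.20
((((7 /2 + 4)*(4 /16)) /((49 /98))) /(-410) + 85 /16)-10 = -3081 /656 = -4.70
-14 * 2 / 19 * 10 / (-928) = 35 / 2204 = 0.02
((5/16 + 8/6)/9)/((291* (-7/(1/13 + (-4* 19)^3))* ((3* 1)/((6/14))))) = 5.63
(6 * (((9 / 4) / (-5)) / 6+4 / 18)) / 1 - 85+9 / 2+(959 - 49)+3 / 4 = 12467 / 15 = 831.13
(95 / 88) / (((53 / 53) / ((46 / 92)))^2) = 95 / 352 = 0.27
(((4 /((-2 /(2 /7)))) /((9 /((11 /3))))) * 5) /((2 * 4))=-55 /378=-0.15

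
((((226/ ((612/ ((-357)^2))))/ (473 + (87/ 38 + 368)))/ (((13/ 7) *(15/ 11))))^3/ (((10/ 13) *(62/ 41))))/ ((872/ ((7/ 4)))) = 152559215099396735862617/ 8261572362466410000000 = 18.47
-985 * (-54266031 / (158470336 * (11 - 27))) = -53452040535 / 2535525376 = -21.08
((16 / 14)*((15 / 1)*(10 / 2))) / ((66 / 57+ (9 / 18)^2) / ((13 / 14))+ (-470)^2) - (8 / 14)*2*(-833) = 727211622136 / 763877443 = 952.00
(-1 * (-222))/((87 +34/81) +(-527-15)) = -17982/36821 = -0.49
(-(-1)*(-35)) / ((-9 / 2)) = 70 / 9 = 7.78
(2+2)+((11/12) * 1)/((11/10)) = 29/6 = 4.83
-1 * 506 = -506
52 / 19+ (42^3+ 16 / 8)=1407762 / 19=74092.74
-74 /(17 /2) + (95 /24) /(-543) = -1930351 /221544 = -8.71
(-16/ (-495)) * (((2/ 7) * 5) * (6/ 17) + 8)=1472/ 5355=0.27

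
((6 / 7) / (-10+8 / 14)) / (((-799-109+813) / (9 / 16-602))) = -0.58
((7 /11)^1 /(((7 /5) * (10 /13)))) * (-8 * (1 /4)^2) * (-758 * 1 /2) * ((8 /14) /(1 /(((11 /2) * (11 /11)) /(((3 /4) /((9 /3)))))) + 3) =537043 /308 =1743.65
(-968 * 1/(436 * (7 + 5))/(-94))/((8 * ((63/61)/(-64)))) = -14762/968247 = -0.02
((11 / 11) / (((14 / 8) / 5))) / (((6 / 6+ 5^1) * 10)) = 1 / 21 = 0.05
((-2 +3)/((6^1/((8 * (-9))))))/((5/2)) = -24/5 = -4.80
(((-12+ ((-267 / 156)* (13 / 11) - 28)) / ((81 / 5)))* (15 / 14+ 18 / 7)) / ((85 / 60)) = -9245 / 1386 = -6.67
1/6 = 0.17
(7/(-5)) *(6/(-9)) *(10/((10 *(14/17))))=17/15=1.13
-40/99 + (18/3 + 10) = 15.60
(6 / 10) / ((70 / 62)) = 93 / 175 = 0.53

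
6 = 6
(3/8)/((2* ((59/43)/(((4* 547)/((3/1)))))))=23521/236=99.67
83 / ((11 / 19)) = 1577 / 11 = 143.36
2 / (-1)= -2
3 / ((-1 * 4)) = -3 / 4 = -0.75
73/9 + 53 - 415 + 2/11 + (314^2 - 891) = 9637778/99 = 97351.29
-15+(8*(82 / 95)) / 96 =-8509 / 570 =-14.93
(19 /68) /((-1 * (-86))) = 19 /5848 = 0.00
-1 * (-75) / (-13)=-75 / 13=-5.77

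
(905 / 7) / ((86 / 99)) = 89595 / 602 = 148.83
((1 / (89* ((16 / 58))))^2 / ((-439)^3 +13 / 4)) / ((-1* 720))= 841 / 30880621175304960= 0.00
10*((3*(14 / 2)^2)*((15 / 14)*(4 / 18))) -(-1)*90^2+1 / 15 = 8450.07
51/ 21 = 2.43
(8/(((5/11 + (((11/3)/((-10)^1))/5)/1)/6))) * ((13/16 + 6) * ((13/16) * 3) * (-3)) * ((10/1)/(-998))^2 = -789091875/1252973032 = -0.63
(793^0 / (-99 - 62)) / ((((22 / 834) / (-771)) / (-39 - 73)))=-5144112 / 253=-20332.46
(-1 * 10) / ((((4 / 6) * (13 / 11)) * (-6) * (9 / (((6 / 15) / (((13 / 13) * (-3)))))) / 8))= -88 / 351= -0.25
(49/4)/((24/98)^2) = 117649/576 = 204.25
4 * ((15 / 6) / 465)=2 / 93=0.02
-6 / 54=-1 / 9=-0.11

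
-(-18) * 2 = 36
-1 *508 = -508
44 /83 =0.53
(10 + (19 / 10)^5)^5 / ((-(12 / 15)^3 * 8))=-507528790852743863493387615280499 / 40960000000000000000000000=-12390839.62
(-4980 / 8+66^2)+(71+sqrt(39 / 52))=sqrt(3) / 2+7609 / 2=3805.37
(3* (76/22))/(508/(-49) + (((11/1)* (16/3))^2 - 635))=50274/13565387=0.00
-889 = -889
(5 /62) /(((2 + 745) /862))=2155 /23157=0.09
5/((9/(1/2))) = 5/18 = 0.28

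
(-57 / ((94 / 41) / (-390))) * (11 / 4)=5012865 / 188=26664.18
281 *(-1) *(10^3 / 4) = -70250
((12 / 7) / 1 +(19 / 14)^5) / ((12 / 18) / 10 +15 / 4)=50971245 / 30790424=1.66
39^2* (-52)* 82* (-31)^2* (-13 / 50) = 40511950596 / 25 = 1620478023.84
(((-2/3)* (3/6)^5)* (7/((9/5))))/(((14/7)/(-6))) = 35/144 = 0.24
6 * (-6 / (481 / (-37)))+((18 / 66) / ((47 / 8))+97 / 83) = 2222629 / 557843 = 3.98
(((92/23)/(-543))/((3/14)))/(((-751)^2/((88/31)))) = -0.00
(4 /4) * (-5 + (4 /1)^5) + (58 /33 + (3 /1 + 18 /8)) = 135433 /132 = 1026.01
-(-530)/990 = 53/99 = 0.54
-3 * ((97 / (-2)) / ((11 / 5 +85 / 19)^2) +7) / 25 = -14255877 / 20097800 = -0.71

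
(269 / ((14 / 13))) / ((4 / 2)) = 3497 / 28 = 124.89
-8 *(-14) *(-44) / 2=-2464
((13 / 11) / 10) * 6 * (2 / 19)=78 / 1045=0.07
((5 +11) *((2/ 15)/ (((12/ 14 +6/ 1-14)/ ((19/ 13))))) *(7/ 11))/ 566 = -7448/ 15175875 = -0.00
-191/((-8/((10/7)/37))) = 955/1036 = 0.92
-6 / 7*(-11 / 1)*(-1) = -66 / 7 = -9.43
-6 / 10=-3 / 5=-0.60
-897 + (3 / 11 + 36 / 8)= -892.23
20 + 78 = 98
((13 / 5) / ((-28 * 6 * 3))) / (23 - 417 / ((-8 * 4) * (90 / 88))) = -13 / 90069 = -0.00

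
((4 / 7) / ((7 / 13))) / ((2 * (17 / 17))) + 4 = 222 / 49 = 4.53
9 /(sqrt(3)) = 3 * sqrt(3) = 5.20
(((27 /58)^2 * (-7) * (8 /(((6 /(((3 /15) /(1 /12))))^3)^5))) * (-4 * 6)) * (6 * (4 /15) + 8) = 385263599616 /128326416015625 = 0.00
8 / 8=1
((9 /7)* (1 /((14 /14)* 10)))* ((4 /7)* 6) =0.44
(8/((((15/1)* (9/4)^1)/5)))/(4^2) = 2/27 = 0.07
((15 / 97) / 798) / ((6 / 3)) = 5 / 51604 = 0.00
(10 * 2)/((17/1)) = 20/17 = 1.18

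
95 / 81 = 1.17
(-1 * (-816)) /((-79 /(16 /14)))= -6528 /553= -11.80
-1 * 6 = -6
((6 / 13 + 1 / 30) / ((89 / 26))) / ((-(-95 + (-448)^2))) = -193 / 267813015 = -0.00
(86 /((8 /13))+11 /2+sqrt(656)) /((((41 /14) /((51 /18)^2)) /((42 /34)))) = 1666 * sqrt(41) /123+483973 /984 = 578.57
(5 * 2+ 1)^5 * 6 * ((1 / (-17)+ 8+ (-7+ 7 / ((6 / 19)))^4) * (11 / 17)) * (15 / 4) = 10327751512713085 / 83232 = 124083904180.04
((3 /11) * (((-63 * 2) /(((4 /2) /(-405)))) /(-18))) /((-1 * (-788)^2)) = 8505 /13660768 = 0.00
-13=-13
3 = 3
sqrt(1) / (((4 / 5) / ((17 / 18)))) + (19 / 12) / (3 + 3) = 13 / 9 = 1.44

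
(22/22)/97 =0.01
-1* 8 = -8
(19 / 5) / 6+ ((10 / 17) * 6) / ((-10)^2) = 341 / 510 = 0.67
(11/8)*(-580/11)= -145/2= -72.50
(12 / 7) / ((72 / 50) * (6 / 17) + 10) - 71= -1107251 / 15631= -70.84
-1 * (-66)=66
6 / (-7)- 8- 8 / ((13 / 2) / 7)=-1590 / 91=-17.47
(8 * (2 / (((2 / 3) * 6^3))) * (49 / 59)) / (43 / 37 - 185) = -0.00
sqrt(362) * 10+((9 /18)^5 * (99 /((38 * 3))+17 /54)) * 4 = 607 /4104+10 * sqrt(362) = 190.41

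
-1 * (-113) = 113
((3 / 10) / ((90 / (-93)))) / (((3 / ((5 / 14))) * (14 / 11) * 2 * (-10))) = 341 / 235200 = 0.00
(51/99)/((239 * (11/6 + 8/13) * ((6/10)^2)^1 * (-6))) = -5525/13557753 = -0.00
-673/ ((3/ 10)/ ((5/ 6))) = -16825/ 9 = -1869.44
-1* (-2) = 2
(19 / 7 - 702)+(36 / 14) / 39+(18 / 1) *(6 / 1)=-53801 / 91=-591.22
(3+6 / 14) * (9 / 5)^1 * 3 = 648 / 35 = 18.51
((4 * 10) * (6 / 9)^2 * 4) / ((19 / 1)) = 640 / 171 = 3.74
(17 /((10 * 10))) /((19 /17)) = 289 /1900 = 0.15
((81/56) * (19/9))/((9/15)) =285/56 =5.09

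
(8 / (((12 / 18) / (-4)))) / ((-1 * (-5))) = -48 / 5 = -9.60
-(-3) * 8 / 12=2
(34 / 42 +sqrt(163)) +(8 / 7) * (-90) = -2143 / 21 +sqrt(163) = -89.28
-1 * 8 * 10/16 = -5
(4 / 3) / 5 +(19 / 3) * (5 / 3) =487 / 45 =10.82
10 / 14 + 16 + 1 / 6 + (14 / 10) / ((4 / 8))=4133 / 210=19.68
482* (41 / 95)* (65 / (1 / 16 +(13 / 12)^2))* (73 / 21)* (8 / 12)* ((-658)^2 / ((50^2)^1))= 4639923774304 / 1056875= 4390229.47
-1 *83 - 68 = -151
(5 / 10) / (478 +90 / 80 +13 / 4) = 4 / 3859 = 0.00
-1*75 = -75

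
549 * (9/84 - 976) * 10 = -75007125/14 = -5357651.79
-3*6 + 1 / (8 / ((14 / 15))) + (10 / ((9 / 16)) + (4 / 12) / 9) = -37 / 540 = -0.07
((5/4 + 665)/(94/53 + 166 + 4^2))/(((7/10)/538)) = 37994905/13636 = 2786.37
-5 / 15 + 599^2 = 1076402 / 3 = 358800.67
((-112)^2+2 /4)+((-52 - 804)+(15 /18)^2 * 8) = 210493 /18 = 11694.06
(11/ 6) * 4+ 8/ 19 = 7.75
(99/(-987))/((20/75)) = -495/1316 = -0.38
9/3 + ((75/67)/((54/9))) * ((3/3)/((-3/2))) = 578/201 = 2.88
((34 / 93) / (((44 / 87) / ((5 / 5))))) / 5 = 493 / 3410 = 0.14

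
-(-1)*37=37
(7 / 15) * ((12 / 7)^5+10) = 416902 / 36015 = 11.58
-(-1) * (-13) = -13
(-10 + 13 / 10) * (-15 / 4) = 261 / 8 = 32.62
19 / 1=19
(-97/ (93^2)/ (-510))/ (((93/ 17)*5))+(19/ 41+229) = 229.46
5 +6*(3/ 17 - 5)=-407/ 17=-23.94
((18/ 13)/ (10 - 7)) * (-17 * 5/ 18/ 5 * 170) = -2890/ 39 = -74.10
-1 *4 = -4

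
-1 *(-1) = 1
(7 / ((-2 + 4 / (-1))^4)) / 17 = 7 / 22032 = 0.00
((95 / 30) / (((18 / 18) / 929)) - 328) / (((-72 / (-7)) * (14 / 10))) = 78415 / 432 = 181.52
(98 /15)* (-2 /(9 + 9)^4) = -49 /393660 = -0.00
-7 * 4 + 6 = -22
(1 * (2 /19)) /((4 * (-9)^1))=-1 /342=-0.00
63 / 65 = 0.97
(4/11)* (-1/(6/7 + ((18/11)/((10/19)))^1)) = -140/1527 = -0.09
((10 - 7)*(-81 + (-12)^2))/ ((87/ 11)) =693/ 29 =23.90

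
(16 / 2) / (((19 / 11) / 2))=176 / 19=9.26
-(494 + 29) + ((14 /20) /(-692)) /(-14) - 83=-606.00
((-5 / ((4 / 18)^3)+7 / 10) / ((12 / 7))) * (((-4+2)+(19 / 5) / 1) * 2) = -382137 / 400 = -955.34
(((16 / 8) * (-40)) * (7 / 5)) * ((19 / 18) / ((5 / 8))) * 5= -8512 / 9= -945.78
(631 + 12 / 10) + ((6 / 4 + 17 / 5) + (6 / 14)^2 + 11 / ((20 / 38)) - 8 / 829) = 26735687 / 40621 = 658.17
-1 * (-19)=19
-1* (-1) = 1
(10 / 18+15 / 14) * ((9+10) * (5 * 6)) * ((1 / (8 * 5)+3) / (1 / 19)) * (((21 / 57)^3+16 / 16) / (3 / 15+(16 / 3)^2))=1339842075 / 685748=1953.84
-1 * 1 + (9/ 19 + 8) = 142/ 19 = 7.47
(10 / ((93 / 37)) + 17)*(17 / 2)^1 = 33167 / 186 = 178.32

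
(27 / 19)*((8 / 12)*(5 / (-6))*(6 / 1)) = -90 / 19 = -4.74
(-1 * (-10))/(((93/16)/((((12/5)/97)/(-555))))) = -128/1668885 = -0.00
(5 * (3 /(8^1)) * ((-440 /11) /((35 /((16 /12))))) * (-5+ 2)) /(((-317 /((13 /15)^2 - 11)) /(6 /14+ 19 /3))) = 1309808 /698985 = 1.87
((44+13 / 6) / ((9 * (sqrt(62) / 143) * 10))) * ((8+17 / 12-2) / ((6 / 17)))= 59931443 * sqrt(62) / 2410560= 195.76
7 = 7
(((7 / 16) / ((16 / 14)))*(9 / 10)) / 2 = 441 / 2560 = 0.17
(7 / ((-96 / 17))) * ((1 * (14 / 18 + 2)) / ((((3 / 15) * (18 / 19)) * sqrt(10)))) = -56525 * sqrt(10) / 31104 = -5.75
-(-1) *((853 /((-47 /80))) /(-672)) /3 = 4265 /5922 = 0.72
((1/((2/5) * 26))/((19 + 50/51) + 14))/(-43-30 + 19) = -85/1622088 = -0.00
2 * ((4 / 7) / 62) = 4 / 217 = 0.02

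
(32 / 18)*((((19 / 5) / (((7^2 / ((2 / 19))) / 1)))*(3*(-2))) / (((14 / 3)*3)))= -32 / 5145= -0.01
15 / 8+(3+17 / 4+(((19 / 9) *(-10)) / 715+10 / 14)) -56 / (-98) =748193 / 72072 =10.38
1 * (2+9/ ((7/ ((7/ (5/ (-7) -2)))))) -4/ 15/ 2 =-413/ 285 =-1.45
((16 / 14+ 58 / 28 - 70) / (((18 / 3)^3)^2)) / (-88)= 85 / 5225472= 0.00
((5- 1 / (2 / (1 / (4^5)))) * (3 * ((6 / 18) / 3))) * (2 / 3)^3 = 3413 / 6912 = 0.49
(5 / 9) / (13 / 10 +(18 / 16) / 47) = 9400 / 22401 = 0.42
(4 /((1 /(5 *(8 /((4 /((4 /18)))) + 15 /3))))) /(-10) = -98 /9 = -10.89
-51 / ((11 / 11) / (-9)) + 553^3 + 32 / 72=1522015528 / 9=169112836.44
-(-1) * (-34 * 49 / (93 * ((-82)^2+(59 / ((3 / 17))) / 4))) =-6664 / 2532421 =-0.00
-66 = -66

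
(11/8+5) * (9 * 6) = 1377/4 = 344.25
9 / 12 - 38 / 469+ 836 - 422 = 777919 / 1876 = 414.67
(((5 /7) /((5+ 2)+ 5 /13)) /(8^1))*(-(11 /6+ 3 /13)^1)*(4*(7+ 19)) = -1495 /576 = -2.60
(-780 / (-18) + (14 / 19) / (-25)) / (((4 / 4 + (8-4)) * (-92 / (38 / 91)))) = -30854 / 784875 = -0.04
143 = 143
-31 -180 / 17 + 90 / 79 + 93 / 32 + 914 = 37666627 / 42976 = 876.46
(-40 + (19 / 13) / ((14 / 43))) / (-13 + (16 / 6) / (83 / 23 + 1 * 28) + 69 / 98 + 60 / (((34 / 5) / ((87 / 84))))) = 1677400557 / 145151708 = 11.56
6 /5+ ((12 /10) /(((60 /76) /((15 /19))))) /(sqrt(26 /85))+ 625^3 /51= 3 * sqrt(2210) /65+ 1220703431 /255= 4787074.45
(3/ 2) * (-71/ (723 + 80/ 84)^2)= -93933/ 462262418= -0.00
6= 6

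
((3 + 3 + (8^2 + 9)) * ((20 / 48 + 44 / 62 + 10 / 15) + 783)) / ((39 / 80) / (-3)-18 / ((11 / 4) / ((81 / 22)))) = -2555.42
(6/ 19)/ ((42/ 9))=9/ 133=0.07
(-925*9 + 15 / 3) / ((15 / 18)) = -9984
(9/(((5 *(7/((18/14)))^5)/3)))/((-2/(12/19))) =-9565938/26835148655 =-0.00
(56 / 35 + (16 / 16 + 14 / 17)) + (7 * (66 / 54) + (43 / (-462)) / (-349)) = 492539309 / 41115690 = 11.98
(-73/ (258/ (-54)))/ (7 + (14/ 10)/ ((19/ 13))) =6935/ 3612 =1.92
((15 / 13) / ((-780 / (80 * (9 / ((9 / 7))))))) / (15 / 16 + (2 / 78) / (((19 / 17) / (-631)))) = 0.06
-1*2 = -2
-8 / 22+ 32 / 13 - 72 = -9996 / 143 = -69.90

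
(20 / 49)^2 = 0.17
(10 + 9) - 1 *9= 10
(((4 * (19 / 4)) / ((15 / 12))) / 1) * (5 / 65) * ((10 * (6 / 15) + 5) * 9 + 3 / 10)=95.06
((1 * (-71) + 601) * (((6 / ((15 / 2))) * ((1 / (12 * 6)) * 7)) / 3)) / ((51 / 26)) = 7.01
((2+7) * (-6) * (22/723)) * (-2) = 792/241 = 3.29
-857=-857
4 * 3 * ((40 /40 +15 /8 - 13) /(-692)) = 243 /1384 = 0.18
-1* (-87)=87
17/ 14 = 1.21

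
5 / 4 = 1.25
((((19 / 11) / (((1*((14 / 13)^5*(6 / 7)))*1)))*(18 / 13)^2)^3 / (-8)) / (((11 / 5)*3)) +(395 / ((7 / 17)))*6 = 38218115554475347708725 / 6640444568693669888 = 5755.35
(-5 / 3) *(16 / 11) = -80 / 33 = -2.42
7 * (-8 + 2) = -42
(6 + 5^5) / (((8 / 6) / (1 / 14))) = 9393 / 56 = 167.73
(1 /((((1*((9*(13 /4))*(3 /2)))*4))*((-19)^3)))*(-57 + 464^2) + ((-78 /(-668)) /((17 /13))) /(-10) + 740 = 101131124006897 /136698361020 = 739.81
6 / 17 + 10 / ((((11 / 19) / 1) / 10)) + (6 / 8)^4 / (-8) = 66270421 / 382976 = 173.04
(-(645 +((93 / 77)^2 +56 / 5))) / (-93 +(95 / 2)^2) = -77985176 / 256518185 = -0.30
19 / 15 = 1.27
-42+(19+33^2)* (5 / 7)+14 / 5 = 26328 / 35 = 752.23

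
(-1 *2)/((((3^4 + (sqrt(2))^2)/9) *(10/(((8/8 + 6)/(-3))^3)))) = 343/1245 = 0.28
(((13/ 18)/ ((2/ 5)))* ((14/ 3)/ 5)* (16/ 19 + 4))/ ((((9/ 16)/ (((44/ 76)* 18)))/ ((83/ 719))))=122298176/ 7008093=17.45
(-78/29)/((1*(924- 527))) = -78/11513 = -0.01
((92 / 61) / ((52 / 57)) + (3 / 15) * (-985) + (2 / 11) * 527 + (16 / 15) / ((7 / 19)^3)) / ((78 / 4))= -7019060696 / 1750313565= -4.01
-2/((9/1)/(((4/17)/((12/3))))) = -2/153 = -0.01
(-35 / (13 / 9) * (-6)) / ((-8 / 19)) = -17955 / 52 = -345.29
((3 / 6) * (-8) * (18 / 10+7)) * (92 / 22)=-736 / 5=-147.20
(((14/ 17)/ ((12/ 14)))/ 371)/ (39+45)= 1/ 32436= 0.00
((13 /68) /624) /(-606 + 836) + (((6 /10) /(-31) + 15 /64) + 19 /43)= 657348187 /1000709760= 0.66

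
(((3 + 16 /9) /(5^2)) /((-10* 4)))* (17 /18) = -731 /162000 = -0.00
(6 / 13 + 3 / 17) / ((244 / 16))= 564 / 13481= 0.04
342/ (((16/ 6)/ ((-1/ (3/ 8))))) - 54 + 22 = -374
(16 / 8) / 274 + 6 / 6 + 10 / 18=1927 / 1233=1.56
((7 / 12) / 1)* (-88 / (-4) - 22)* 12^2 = 0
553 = 553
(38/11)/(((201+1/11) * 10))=19/11060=0.00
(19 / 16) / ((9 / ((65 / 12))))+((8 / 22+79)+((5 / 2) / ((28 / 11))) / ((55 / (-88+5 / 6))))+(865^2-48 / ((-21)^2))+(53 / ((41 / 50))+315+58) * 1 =748741.05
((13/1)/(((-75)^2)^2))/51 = 13/1613671875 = 0.00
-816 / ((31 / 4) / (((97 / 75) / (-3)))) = 105536 / 2325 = 45.39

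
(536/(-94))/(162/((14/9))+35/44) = -82544/1519087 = -0.05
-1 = -1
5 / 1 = 5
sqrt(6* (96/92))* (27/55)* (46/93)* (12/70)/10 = 648* sqrt(23)/298375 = 0.01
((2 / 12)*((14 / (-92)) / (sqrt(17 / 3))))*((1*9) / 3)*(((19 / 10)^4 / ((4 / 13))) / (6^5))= -11859211*sqrt(51) / 486466560000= -0.00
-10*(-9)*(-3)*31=-8370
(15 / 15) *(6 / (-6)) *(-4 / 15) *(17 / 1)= 68 / 15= 4.53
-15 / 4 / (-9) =5 / 12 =0.42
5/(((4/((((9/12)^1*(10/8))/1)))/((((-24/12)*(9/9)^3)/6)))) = -25/64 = -0.39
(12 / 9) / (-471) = -4 / 1413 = -0.00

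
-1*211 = -211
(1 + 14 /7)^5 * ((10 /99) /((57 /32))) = 13.78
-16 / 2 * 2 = -16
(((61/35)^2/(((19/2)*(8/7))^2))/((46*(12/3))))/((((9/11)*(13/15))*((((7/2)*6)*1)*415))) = 40931/1806121699200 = 0.00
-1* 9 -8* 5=-49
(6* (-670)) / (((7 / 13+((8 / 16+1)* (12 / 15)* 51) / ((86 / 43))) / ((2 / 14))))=-65325 / 3542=-18.44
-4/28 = -1/7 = -0.14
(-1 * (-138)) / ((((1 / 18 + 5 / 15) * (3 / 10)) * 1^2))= 8280 / 7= 1182.86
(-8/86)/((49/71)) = -284/2107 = -0.13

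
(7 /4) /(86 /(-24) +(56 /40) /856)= -22470 /45989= -0.49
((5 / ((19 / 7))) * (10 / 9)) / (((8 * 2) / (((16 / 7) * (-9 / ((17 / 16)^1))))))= -800 / 323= -2.48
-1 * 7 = -7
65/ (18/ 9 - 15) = -5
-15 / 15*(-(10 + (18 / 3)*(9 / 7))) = 124 / 7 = 17.71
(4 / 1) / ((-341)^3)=-4 / 39651821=-0.00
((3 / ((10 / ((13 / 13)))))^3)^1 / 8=27 / 8000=0.00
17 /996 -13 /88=-2863 /21912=-0.13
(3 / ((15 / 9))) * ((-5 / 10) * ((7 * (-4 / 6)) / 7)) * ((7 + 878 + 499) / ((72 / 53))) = 9169 / 15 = 611.27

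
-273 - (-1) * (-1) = -274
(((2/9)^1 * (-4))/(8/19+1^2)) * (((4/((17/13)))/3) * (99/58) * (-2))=86944/39933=2.18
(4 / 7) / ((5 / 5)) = 0.57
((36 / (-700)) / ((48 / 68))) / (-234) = 17 / 54600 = 0.00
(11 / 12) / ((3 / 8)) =22 / 9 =2.44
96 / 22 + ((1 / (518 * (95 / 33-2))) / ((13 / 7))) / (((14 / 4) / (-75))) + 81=91659552 / 1074073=85.34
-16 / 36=-4 / 9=-0.44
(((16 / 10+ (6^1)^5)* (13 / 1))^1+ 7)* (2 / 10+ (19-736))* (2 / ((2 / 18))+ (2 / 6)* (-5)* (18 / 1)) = 21743941632 / 25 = 869757665.28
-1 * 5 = -5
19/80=0.24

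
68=68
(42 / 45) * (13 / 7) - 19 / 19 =11 / 15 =0.73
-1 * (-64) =64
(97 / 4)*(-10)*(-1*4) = 970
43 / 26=1.65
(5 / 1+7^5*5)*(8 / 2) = 336160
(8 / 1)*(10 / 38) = 40 / 19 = 2.11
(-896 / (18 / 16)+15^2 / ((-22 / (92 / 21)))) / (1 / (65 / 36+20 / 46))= -77245645 / 40986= -1884.68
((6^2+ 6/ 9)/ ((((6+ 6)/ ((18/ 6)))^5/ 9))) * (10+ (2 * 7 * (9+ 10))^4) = 413028952545/ 256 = 1613394345.88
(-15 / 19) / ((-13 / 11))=165 / 247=0.67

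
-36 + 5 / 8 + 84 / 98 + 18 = -16.52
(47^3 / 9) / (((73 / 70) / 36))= 29070440 / 73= 398225.21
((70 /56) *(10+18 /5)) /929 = 0.02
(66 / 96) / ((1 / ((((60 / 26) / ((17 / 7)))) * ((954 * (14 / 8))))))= 3856545 / 3536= 1090.65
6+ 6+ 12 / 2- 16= 2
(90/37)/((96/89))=1335/592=2.26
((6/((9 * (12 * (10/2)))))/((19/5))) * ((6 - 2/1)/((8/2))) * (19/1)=1/18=0.06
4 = 4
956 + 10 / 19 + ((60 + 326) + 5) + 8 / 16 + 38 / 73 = 3740869 / 2774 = 1348.55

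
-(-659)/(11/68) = 44812/11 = 4073.82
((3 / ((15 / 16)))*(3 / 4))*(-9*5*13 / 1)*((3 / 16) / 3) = -351 / 4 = -87.75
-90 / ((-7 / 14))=180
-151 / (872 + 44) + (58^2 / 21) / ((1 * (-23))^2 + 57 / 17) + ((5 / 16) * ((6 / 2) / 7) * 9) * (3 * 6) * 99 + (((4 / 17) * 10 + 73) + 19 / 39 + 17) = 12316418580299 / 5496137400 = 2240.92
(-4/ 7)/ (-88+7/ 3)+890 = 1601122/ 1799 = 890.01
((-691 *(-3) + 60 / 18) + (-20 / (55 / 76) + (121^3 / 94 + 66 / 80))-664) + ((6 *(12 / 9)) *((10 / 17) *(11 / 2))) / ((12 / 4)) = 21347295931 / 1054680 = 20240.54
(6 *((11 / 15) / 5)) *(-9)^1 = -198 / 25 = -7.92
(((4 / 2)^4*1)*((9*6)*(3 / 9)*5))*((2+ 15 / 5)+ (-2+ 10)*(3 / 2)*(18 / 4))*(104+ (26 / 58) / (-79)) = 20241804960 / 2291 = 8835357.90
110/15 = 22/3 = 7.33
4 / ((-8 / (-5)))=5 / 2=2.50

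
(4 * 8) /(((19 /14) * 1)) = 448 /19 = 23.58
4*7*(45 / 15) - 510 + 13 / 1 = -413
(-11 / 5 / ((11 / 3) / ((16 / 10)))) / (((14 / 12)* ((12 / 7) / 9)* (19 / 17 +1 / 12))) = -22032 / 6125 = -3.60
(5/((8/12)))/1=15/2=7.50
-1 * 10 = -10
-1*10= -10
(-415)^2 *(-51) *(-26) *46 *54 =567271949400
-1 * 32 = -32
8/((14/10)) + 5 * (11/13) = 905/91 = 9.95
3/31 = 0.10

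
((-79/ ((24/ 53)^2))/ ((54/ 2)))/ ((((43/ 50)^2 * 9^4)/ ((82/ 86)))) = -5686469375/ 2028157420176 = -0.00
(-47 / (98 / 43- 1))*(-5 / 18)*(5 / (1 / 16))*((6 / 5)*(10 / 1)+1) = 1050920 / 99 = 10615.35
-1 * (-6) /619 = 6 /619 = 0.01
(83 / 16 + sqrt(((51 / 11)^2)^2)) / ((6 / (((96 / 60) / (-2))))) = -51659 / 14520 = -3.56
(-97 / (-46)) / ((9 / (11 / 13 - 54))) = -12.45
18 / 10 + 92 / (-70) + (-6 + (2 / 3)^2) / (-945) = 4181 / 8505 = 0.49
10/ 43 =0.23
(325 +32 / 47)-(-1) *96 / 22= 170633 / 517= 330.04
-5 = -5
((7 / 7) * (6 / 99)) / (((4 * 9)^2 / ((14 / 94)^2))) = 49 / 47237256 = 0.00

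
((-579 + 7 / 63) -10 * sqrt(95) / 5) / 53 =-11.29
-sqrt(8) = -2* sqrt(2) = -2.83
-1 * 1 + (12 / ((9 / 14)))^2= 3127 / 9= 347.44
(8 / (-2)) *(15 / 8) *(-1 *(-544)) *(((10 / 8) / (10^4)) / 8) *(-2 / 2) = 51 / 800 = 0.06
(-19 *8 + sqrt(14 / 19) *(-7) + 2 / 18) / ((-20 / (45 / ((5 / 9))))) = 567 *sqrt(266) / 380 + 12303 / 20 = 639.49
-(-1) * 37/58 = 37/58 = 0.64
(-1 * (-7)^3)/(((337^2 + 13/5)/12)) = 3430/94643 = 0.04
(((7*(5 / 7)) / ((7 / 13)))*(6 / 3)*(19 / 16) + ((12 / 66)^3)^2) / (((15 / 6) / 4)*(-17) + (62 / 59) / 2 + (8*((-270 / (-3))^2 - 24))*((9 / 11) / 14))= 129085003721 / 22041493489983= 0.01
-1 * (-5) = 5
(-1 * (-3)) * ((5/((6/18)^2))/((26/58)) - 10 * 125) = -44835/13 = -3448.85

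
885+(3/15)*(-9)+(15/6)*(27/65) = 114951/130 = 884.24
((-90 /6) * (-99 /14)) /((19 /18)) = 13365 /133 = 100.49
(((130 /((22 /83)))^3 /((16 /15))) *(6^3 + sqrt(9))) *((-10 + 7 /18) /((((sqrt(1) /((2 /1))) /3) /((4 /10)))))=-5949282133699125 /10648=-558722965223.43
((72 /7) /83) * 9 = 648 /581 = 1.12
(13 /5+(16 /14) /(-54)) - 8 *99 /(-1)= 750877 /945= 794.58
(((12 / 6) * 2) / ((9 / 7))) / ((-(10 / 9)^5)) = -45927 / 25000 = -1.84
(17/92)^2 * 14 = 2023/4232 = 0.48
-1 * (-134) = 134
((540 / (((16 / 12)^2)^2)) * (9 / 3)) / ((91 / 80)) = 164025 / 364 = 450.62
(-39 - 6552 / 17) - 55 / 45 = -425.63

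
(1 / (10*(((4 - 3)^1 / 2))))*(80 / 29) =16 / 29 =0.55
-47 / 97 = -0.48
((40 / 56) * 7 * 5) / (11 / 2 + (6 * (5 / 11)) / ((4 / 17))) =275 / 188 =1.46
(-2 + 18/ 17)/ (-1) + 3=3.94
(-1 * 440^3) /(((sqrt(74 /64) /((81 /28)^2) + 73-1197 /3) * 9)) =60857153280 * sqrt(74) /45748326103 + 1328229726024960 /45748326103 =29044.85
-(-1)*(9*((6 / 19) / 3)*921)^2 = 274830084 / 361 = 761302.17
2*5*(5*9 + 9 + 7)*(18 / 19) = 577.89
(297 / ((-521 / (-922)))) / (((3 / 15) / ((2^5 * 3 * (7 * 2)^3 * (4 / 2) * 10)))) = 7213444761600 / 521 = 13845383419.58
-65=-65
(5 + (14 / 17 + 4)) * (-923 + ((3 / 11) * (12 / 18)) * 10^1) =-9049.26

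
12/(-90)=-2/15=-0.13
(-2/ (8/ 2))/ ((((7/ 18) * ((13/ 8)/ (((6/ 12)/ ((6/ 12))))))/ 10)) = -720/ 91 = -7.91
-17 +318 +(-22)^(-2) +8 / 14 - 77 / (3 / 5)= 1760813 / 10164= 173.24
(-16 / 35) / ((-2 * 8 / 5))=1 / 7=0.14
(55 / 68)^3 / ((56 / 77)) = 1830125 / 2515456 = 0.73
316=316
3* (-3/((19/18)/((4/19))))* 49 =-31752/361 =-87.96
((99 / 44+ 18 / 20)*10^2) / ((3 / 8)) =840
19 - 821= -802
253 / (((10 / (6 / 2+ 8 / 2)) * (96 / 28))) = 12397 / 240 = 51.65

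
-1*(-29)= 29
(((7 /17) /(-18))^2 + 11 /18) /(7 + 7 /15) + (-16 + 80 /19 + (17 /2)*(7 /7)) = -213043255 /66419136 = -3.21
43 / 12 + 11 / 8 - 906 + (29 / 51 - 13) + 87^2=2715455 / 408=6655.53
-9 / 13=-0.69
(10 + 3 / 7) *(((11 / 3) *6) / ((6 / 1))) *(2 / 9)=1606 / 189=8.50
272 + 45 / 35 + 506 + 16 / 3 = 16477 / 21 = 784.62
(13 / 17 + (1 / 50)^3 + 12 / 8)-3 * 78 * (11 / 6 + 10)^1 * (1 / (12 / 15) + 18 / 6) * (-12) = 300095187517 / 2125000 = 141221.26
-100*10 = -1000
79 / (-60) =-79 / 60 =-1.32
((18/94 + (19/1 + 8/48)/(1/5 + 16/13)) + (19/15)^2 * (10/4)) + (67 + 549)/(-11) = -2517784/65565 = -38.40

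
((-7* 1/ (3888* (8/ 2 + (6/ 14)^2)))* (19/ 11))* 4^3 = -26068/ 547965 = -0.05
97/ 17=5.71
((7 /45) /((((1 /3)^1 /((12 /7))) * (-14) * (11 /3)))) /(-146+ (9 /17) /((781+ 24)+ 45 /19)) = 312936 /2931675593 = 0.00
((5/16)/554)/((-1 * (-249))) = 5/2207136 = 0.00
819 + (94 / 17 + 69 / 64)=898261 / 1088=825.61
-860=-860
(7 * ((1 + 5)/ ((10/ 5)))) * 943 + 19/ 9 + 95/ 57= 178261/ 9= 19806.78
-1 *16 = -16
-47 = -47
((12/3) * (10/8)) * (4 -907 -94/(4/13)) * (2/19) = -12085/19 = -636.05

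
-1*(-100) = 100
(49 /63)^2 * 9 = 49 /9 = 5.44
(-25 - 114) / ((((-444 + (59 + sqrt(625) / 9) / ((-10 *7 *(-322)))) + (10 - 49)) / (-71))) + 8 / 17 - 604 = -259829421255 / 416418502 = -623.96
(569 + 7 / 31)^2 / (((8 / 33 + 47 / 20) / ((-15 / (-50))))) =61653500568 / 1644271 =37495.95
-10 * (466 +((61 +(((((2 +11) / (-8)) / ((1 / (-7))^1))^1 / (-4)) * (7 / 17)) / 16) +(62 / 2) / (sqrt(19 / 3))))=-22931855 / 4352 - 310 * sqrt(57) / 19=-5392.45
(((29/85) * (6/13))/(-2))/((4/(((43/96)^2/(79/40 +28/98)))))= -375347/214875648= -0.00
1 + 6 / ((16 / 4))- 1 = 1.50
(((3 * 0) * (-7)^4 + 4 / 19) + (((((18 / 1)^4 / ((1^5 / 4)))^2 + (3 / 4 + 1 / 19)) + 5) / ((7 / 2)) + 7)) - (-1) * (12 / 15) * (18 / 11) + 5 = 737014963544927 / 14630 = 50376962648.32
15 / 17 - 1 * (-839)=14278 / 17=839.88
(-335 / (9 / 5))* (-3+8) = -8375 / 9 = -930.56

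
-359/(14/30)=-5385/7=-769.29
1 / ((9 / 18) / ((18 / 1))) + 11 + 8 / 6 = 145 / 3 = 48.33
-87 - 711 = -798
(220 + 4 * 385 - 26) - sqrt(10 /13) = 1733.12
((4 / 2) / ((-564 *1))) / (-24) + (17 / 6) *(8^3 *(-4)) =-39272447 / 6768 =-5802.67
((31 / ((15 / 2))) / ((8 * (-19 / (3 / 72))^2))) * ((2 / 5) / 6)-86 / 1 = -16094246369 / 187142400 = -86.00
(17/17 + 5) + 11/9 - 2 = 47/9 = 5.22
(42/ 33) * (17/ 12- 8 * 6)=-3913/ 66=-59.29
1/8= 0.12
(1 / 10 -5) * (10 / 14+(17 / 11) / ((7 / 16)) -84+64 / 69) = 2931607 / 7590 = 386.25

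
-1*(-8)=8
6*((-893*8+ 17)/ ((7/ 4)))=-171048/ 7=-24435.43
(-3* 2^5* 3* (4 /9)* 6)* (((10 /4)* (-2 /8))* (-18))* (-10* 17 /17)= 86400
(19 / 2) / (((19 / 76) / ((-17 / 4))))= -323 / 2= -161.50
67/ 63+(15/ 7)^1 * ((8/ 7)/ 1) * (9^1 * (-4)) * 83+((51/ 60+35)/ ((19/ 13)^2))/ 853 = -19871300317567/ 2715969060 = -7316.47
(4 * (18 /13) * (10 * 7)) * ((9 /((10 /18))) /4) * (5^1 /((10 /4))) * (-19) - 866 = -786914 /13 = -60531.85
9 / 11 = 0.82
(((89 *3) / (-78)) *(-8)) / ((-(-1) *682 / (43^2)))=329122 / 4433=74.24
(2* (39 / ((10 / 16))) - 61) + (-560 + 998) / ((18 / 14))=6067 / 15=404.47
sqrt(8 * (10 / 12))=2 * sqrt(15) / 3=2.58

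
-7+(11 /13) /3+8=50 /39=1.28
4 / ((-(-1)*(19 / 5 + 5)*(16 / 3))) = 15 / 176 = 0.09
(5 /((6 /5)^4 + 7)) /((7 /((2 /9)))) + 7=2507161 /357273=7.02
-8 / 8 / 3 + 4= 11 / 3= 3.67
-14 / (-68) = 7 / 34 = 0.21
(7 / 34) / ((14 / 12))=3 / 17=0.18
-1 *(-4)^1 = 4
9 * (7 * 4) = 252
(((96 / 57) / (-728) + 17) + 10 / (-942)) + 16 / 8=18.99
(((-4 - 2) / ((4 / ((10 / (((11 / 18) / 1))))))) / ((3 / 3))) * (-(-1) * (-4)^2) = -4320 / 11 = -392.73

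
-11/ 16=-0.69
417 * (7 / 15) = 973 / 5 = 194.60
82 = 82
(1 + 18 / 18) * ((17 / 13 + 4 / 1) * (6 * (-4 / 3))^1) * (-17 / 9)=6256 / 39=160.41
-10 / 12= -5 / 6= -0.83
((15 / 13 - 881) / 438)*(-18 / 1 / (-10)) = -17157 / 4745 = -3.62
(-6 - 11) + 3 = -14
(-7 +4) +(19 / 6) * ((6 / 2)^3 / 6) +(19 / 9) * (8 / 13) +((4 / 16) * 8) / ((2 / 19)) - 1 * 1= 14297 / 468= 30.55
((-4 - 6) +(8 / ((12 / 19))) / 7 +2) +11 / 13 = -1459 / 273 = -5.34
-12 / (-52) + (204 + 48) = 3279 / 13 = 252.23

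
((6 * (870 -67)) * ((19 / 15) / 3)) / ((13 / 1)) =156.48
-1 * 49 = -49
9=9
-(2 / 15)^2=-4 / 225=-0.02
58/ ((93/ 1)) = 58/ 93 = 0.62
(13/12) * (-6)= -13/2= -6.50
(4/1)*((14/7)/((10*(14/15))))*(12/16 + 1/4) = 6/7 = 0.86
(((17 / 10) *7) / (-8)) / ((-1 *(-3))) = -119 / 240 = -0.50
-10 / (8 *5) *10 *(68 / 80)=-2.12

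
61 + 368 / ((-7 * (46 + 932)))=208619 / 3423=60.95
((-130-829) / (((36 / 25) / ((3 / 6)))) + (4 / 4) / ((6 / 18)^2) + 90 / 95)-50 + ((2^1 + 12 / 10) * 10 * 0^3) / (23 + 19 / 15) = -510317 / 1368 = -373.04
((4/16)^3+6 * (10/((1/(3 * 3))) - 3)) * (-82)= -42805.28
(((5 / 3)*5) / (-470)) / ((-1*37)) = 5 / 10434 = 0.00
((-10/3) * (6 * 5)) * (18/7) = -1800/7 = -257.14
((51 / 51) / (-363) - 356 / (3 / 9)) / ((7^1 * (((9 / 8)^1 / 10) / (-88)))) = 248118400 / 2079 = 119345.07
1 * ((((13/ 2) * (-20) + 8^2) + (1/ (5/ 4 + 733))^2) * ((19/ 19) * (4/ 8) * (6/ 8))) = -284656969/ 11501292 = -24.75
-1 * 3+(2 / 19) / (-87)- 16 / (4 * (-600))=-247499 / 82650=-2.99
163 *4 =652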